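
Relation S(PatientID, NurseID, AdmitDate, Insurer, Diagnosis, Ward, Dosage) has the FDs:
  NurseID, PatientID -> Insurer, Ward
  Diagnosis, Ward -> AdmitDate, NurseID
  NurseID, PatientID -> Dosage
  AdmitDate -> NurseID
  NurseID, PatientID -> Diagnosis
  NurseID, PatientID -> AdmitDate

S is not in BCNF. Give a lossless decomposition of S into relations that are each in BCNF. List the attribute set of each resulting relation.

{AdmitDate, Diagnosis, Ward}; {AdmitDate, NurseID}; {Diagnosis, Dosage, Insurer, PatientID, Ward}

Candidate keys of the original relation: {AdmitDate, PatientID}, {Diagnosis, PatientID, Ward}, {NurseID, PatientID}.
{AdmitDate, Diagnosis, Dosage, Insurer, NurseID, PatientID, Ward}: {Diagnosis, Ward} determines {AdmitDate, Diagnosis, NurseID, Ward} here but is not a superkey — split on Diagnosis, Ward -> AdmitDate, NurseID, giving {AdmitDate, Diagnosis, NurseID, Ward} and {Diagnosis, Dosage, Insurer, PatientID, Ward}.
{AdmitDate, Diagnosis, NurseID, Ward}: {AdmitDate} determines {AdmitDate, NurseID} here but is not a superkey — split on AdmitDate -> NurseID, giving {AdmitDate, NurseID} and {AdmitDate, Diagnosis, Ward}.
{AdmitDate, NurseID} has no BCNF violation.
{AdmitDate, Diagnosis, Ward} has no BCNF violation.
{Diagnosis, Dosage, Insurer, PatientID, Ward} has no BCNF violation.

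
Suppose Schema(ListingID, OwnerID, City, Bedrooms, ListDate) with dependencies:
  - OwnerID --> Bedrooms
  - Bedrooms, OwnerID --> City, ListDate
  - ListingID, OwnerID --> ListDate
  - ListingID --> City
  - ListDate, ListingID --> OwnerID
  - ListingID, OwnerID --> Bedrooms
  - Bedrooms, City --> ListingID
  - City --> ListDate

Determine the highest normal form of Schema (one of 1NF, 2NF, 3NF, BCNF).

Candidate keys: {Bedrooms, City}, {ListingID}, {OwnerID}. Prime attributes: {Bedrooms, City, ListingID, OwnerID}.
For City --> ListDate we have {City}⁺ = {City, ListDate}; {City} is not a superkey, so BCNF fails.
City --> ListDate has non-prime {ListDate} on the right and a non-superkey on the left, so 3NF fails.
{City} is a proper subset of the key {Bedrooms, City}, and {City}⁺ contains the non-prime attribute {ListDate} — a partial dependency, so 2NF is violated.

1NF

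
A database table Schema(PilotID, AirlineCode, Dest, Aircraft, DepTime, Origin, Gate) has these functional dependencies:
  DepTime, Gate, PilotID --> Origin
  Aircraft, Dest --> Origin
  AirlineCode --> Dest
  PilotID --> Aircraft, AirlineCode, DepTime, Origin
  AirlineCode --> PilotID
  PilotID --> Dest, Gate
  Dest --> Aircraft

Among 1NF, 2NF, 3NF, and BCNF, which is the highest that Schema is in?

Candidate keys: {AirlineCode}, {PilotID}. Prime attributes: {AirlineCode, PilotID}.
Aircraft, Dest --> Origin: {Aircraft, Dest}⁺ = {Aircraft, Dest, Origin}, which is not all of the attributes, so the left side is not a superkey — BCNF is violated.
Because {Origin} is non-prime and the left side of Aircraft, Dest --> Origin is not a superkey, the relation is not in 3NF.
With only single-attribute keys there can be no partial dependency, so 2NF holds.

2NF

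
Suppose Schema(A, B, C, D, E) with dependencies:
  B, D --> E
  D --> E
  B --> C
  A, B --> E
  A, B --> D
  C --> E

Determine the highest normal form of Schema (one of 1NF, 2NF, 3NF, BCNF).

Candidate key: {A, B}. Prime attributes: {A, B}.
For B, D --> E we have {B, D}⁺ = {B, C, D, E}; {B, D} is not a superkey, so BCNF fails.
B, D --> E determines the non-prime attribute {E} from a non-superkey — 3NF is violated.
Since {B} ⊂ {A, B} and {B}⁺ ⊇ {C, E} with {C, E} non-prime, there is a partial dependency; 2NF fails.

1NF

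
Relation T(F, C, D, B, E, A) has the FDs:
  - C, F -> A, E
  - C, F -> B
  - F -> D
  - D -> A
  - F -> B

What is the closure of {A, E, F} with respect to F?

{A, B, D, E, F}

Start with {A, E, F}.
F -> D applies; add {D} → now {A, D, E, F}.
F -> B applies; add {B} → now {A, B, D, E, F}.
No further FD applies.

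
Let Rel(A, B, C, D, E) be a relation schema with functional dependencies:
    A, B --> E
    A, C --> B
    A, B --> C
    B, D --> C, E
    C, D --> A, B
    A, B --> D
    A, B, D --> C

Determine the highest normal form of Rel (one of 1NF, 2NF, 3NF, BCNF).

Candidate keys: {A, B}, {A, C}, {B, D}, {C, D}. Prime attributes: {A, B, C, D}.
Every FD has a superkey on the left, so the relation is in BCNF.

BCNF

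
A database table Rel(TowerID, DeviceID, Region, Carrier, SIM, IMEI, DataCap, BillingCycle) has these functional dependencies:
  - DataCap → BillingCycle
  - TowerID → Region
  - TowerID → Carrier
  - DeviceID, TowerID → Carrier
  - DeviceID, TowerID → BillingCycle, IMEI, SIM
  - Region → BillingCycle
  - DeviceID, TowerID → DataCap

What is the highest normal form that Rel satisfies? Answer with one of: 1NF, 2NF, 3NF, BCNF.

1NF

Candidate key: {DeviceID, TowerID}. Prime attributes: {DeviceID, TowerID}.
DataCap → BillingCycle breaks BCNF: {DataCap}⁺ = {BillingCycle, DataCap}, so {DataCap} is not a superkey.
DataCap → BillingCycle has non-prime {BillingCycle} on the right and a non-superkey on the left, so 3NF fails.
{TowerID} is a proper subset of the key {DeviceID, TowerID}, and {TowerID}⁺ contains the non-prime attributes {BillingCycle, Carrier, Region} — a partial dependency, so 2NF is violated.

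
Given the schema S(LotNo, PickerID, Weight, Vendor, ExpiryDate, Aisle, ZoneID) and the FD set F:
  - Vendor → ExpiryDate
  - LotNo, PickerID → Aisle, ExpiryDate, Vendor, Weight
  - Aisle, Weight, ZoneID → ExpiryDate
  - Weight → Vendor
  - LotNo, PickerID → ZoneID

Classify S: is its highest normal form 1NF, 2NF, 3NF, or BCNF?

Candidate key: {LotNo, PickerID}. Prime attributes: {LotNo, PickerID}.
Vendor → ExpiryDate: {Vendor}⁺ = {ExpiryDate, Vendor}, which is not all of the attributes, so the left side is not a superkey — BCNF is violated.
Vendor → ExpiryDate has non-prime {ExpiryDate} on the right and a non-superkey on the left, so 3NF fails.
No non-prime attribute depends on a proper subset of any candidate key, so 2NF holds.

2NF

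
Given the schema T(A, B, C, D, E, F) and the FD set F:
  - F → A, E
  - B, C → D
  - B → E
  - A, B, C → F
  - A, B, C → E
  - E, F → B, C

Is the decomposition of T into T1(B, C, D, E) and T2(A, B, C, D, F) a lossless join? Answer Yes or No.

Common attributes: {B, C, D}; their closure is {B, C, D, E}.
This includes all of T1, so the common attributes are a superkey of T1 — the join is lossless.

Yes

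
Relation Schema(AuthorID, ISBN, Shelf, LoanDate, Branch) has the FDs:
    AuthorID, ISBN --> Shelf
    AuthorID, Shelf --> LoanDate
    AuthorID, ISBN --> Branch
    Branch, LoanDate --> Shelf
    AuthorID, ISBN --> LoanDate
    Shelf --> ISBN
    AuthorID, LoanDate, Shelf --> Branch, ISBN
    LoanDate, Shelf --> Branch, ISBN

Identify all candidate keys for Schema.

Attributes never on any right-hand side: {AuthorID} — every candidate key must contain it.
{AuthorID, ISBN} is a candidate key since {AuthorID, ISBN}⁺ = {AuthorID, Branch, ISBN, LoanDate, Shelf} covers every attribute.
{AuthorID, Shelf} is a candidate key since {AuthorID, Shelf}⁺ = {AuthorID, Branch, ISBN, LoanDate, Shelf} covers every attribute.
{AuthorID, Branch, LoanDate} is a candidate key since {AuthorID, Branch, LoanDate}⁺ = {AuthorID, Branch, ISBN, LoanDate, Shelf} covers every attribute.
These are minimal and exhaustive — every other superkey contains one of them.

{AuthorID, Branch, LoanDate}, {AuthorID, ISBN}, {AuthorID, Shelf}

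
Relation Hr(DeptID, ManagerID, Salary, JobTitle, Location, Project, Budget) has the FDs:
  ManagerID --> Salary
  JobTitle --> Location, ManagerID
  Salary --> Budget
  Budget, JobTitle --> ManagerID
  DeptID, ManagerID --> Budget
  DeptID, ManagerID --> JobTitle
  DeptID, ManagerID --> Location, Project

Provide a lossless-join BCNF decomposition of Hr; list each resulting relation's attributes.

Candidate keys of the original relation: {DeptID, JobTitle}, {DeptID, ManagerID}.
Within {Budget, DeptID, JobTitle, Location, ManagerID, Project, Salary}: {ManagerID}⁺ ∩ {Budget, DeptID, JobTitle, Location, ManagerID, Project, Salary} = {Budget, ManagerID, Salary}, not the whole set, so ManagerID --> Budget, Salary violates BCNF; decompose into {Budget, ManagerID, Salary} and {DeptID, JobTitle, Location, ManagerID, Project}.
Within {Budget, ManagerID, Salary}: {Salary}⁺ ∩ {Budget, ManagerID, Salary} = {Budget, Salary}, not the whole set, so Salary --> Budget violates BCNF; decompose into {Budget, Salary} and {ManagerID, Salary}.
{Budget, Salary} is in BCNF.
{ManagerID, Salary} is in BCNF.
Within {DeptID, JobTitle, Location, ManagerID, Project}: {JobTitle}⁺ ∩ {DeptID, JobTitle, Location, ManagerID, Project} = {JobTitle, Location, ManagerID}, not the whole set, so JobTitle --> Location, ManagerID violates BCNF; decompose into {JobTitle, Location, ManagerID} and {DeptID, JobTitle, Project}.
{JobTitle, Location, ManagerID} is in BCNF.
{DeptID, JobTitle, Project} is in BCNF.

{Budget, Salary}; {DeptID, JobTitle, Project}; {JobTitle, Location, ManagerID}; {ManagerID, Salary}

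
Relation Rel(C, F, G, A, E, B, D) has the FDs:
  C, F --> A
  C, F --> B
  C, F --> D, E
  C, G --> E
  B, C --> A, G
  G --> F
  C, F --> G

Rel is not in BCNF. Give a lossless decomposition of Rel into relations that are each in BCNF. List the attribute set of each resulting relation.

Candidate keys of the original relation: {B, C}, {C, F}, {C, G}.
Within {A, B, C, D, E, F, G}: {G}⁺ ∩ {A, B, C, D, E, F, G} = {F, G}, not the whole set, so G --> F violates BCNF; decompose into {F, G} and {A, B, C, D, E, G}.
{F, G}: every determinant is a superkey — BCNF.
{A, B, C, D, E, G}: every determinant is a superkey — BCNF.

{A, B, C, D, E, G}; {F, G}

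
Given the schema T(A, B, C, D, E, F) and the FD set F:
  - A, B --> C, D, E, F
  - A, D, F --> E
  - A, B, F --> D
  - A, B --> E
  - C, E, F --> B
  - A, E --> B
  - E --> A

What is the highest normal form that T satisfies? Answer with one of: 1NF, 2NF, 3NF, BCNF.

BCNF

Candidate keys: {A, B}, {A, D, F}, {E}. Prime attributes: {A, B, D, E, F}.
The left-hand side of every FD is a superkey, so BCNF is satisfied.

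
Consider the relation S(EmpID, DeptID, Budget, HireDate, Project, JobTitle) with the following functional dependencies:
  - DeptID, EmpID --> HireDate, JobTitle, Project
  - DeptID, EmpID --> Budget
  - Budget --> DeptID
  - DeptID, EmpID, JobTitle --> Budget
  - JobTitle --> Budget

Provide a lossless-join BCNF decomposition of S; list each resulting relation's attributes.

Candidate keys of the original relation: {Budget, EmpID}, {DeptID, EmpID}, {EmpID, JobTitle}.
{Budget, DeptID, EmpID, HireDate, JobTitle, Project}: {Budget} determines {Budget, DeptID} here but is not a superkey — split on Budget --> DeptID, giving {Budget, DeptID} and {Budget, EmpID, HireDate, JobTitle, Project}.
{Budget, DeptID}: every determinant is a superkey — BCNF.
{Budget, EmpID, HireDate, JobTitle, Project}: {JobTitle} determines {Budget, JobTitle} here but is not a superkey — split on JobTitle --> Budget, giving {Budget, JobTitle} and {EmpID, HireDate, JobTitle, Project}.
{Budget, JobTitle}: every determinant is a superkey — BCNF.
{EmpID, HireDate, JobTitle, Project}: every determinant is a superkey — BCNF.

{Budget, DeptID}; {Budget, JobTitle}; {EmpID, HireDate, JobTitle, Project}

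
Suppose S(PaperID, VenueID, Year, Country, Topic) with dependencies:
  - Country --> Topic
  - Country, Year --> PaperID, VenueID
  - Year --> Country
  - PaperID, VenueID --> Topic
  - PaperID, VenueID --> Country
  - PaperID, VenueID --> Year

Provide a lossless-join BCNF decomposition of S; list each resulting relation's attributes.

{Country, PaperID, VenueID, Year}; {Country, Topic}

Candidate keys of the original relation: {PaperID, VenueID}, {Year}.
In {Country, PaperID, Topic, VenueID, Year}, {Country} is not a superkey ({Country}⁺ restricted to this set is {Country, Topic}), so split on Country --> Topic into {Country, Topic} and {Country, PaperID, VenueID, Year}.
{Country, Topic} has no BCNF violation.
{Country, PaperID, VenueID, Year} has no BCNF violation.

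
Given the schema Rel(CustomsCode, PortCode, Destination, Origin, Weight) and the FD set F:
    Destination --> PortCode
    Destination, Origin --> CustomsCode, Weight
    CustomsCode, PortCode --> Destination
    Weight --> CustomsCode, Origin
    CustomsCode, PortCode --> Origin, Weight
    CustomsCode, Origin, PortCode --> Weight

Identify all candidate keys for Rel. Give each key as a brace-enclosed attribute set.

Closure of {CustomsCode, Destination} is {CustomsCode, Destination, Origin, PortCode, Weight}, the whole schema; {CustomsCode, Destination} is a candidate key.
Closure of {CustomsCode, PortCode} is {CustomsCode, Destination, Origin, PortCode, Weight}, the whole schema; {CustomsCode, PortCode} is a candidate key.
Closure of {Destination, Origin} is {CustomsCode, Destination, Origin, PortCode, Weight}, the whole schema; {Destination, Origin} is a candidate key.
Closure of {Destination, Weight} is {CustomsCode, Destination, Origin, PortCode, Weight}, the whole schema; {Destination, Weight} is a candidate key.
Closure of {PortCode, Weight} is {CustomsCode, Destination, Origin, PortCode, Weight}, the whole schema; {PortCode, Weight} is a candidate key.
Any other superkey properly contains one of these, so there are no further candidate keys.

{CustomsCode, Destination}, {CustomsCode, PortCode}, {Destination, Origin}, {Destination, Weight}, {PortCode, Weight}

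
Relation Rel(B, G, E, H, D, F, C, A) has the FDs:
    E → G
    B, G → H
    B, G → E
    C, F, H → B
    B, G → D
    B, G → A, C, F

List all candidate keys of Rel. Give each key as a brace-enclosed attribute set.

{B, E}, {B, G}, {C, E, F, H}, {C, F, G, H}

Closure of {B, E} is {A, B, C, D, E, F, G, H}, the whole schema; {B, E} is a candidate key.
Closure of {B, G} is {A, B, C, D, E, F, G, H}, the whole schema; {B, G} is a candidate key.
Closure of {C, E, F, H} is {A, B, C, D, E, F, G, H}, the whole schema; {C, E, F, H} is a candidate key.
Closure of {C, F, G, H} is {A, B, C, D, E, F, G, H}, the whole schema; {C, F, G, H} is a candidate key.
No proper subset of any of these is a key, and no other minimal superkey exists.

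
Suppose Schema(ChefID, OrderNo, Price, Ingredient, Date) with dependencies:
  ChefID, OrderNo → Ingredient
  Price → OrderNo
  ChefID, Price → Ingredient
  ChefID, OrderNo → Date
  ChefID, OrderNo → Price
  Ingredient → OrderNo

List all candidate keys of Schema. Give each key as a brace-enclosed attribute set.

{ChefID, Ingredient}, {ChefID, OrderNo}, {ChefID, Price}

{ChefID} never appears on the right of any FD, so every key must include it.
Closure of {ChefID, Ingredient} is {ChefID, Date, Ingredient, OrderNo, Price}, the whole schema; {ChefID, Ingredient} is a candidate key.
Closure of {ChefID, OrderNo} is {ChefID, Date, Ingredient, OrderNo, Price}, the whole schema; {ChefID, OrderNo} is a candidate key.
Closure of {ChefID, Price} is {ChefID, Date, Ingredient, OrderNo, Price}, the whole schema; {ChefID, Price} is a candidate key.
Any other superkey properly contains one of these, so there are no further candidate keys.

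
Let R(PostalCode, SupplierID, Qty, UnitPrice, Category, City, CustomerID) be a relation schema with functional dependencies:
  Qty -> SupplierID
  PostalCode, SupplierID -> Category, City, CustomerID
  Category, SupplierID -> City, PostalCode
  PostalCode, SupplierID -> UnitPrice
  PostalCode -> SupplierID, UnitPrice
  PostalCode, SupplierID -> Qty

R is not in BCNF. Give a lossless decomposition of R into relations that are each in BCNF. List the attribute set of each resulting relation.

{Category, City, CustomerID, PostalCode, Qty, UnitPrice}; {Qty, SupplierID}

Candidate keys of the original relation: {Category, Qty}, {Category, SupplierID}, {PostalCode}.
In {Category, City, CustomerID, PostalCode, Qty, SupplierID, UnitPrice}, {Qty} is not a superkey ({Qty}⁺ restricted to this set is {Qty, SupplierID}), so split on Qty -> SupplierID into {Qty, SupplierID} and {Category, City, CustomerID, PostalCode, Qty, UnitPrice}.
{Qty, SupplierID} has no BCNF violation.
{Category, City, CustomerID, PostalCode, Qty, UnitPrice} has no BCNF violation.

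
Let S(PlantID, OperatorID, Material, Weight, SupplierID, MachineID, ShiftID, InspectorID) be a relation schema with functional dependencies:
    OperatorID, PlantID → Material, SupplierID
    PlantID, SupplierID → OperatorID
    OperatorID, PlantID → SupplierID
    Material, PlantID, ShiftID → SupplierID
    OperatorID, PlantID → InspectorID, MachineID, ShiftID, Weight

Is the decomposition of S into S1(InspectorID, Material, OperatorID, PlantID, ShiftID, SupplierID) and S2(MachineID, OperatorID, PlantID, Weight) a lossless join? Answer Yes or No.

The shared attributes are {OperatorID, PlantID} and {OperatorID, PlantID}⁺ = {InspectorID, MachineID, Material, OperatorID, PlantID, ShiftID, SupplierID, Weight}.
Since S1 ⊆ {InspectorID, MachineID, Material, OperatorID, PlantID, ShiftID, SupplierID, Weight}, the intersection is a superkey of S1; the decomposition is lossless.

Yes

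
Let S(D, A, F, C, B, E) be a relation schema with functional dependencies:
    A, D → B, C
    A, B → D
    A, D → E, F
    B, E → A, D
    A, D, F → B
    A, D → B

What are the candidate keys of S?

{A, B}, {A, D}, {B, E}

{A, B}⁺ = {A, B, C, D, E, F}, which is every attribute, so {A, B} is a candidate key.
{A, D}⁺ = {A, B, C, D, E, F}, which is every attribute, so {A, D} is a candidate key.
{B, E}⁺ = {A, B, C, D, E, F}, which is every attribute, so {B, E} is a candidate key.
These are minimal and exhaustive — every other superkey contains one of them.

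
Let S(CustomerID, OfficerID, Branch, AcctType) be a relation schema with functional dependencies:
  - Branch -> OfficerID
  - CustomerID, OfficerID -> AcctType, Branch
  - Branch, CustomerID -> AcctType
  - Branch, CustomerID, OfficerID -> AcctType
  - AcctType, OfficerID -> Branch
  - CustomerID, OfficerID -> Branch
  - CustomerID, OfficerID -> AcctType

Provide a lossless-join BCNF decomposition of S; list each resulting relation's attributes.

Candidate keys of the original relation: {Branch, CustomerID}, {CustomerID, OfficerID}.
Within {AcctType, Branch, CustomerID, OfficerID}: {Branch}⁺ ∩ {AcctType, Branch, CustomerID, OfficerID} = {Branch, OfficerID}, not the whole set, so Branch -> OfficerID violates BCNF; decompose into {Branch, OfficerID} and {AcctType, Branch, CustomerID}.
{Branch, OfficerID} has no BCNF violation.
{AcctType, Branch, CustomerID} has no BCNF violation.

{AcctType, Branch, CustomerID}; {Branch, OfficerID}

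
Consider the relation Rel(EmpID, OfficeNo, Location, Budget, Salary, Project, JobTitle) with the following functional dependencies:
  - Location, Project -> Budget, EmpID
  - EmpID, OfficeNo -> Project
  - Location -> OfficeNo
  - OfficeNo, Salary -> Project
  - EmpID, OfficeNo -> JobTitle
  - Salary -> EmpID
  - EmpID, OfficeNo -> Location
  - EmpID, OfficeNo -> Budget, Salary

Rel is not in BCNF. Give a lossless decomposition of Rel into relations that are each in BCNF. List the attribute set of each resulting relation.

{Budget, JobTitle, Location, Project, Salary}; {EmpID, Salary}; {Location, OfficeNo}

Candidate keys of the original relation: {EmpID, Location}, {EmpID, OfficeNo}, {Location, Project}, {Location, Salary}, {OfficeNo, Salary}.
In {Budget, EmpID, JobTitle, Location, OfficeNo, Project, Salary}, {Location} is not a superkey ({Location}⁺ restricted to this set is {Location, OfficeNo}), so split on Location -> OfficeNo into {Location, OfficeNo} and {Budget, EmpID, JobTitle, Location, Project, Salary}.
{Location, OfficeNo}: every determinant is a superkey — BCNF.
In {Budget, EmpID, JobTitle, Location, Project, Salary}, {Salary} is not a superkey ({Salary}⁺ restricted to this set is {EmpID, Salary}), so split on Salary -> EmpID into {EmpID, Salary} and {Budget, JobTitle, Location, Project, Salary}.
{EmpID, Salary}: every determinant is a superkey — BCNF.
{Budget, JobTitle, Location, Project, Salary}: every determinant is a superkey — BCNF.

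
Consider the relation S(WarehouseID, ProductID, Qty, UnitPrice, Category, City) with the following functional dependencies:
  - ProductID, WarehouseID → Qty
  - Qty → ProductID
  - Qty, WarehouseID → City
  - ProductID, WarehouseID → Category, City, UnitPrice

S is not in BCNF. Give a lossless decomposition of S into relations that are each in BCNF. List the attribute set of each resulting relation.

Candidate keys of the original relation: {ProductID, WarehouseID}, {Qty, WarehouseID}.
{Category, City, ProductID, Qty, UnitPrice, WarehouseID}: {Qty} determines {ProductID, Qty} here but is not a superkey — split on Qty → ProductID, giving {ProductID, Qty} and {Category, City, Qty, UnitPrice, WarehouseID}.
{ProductID, Qty} has no BCNF violation.
{Category, City, Qty, UnitPrice, WarehouseID} has no BCNF violation.

{Category, City, Qty, UnitPrice, WarehouseID}; {ProductID, Qty}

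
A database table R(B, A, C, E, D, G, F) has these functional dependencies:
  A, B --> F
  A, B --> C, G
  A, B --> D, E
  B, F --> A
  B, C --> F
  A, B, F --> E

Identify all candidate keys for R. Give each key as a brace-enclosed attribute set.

No FD produces {B}, so it must be in every candidate key.
{A, B}⁺ = {A, B, C, D, E, F, G}, which is every attribute, so {A, B} is a candidate key.
{B, C}⁺ = {A, B, C, D, E, F, G}, which is every attribute, so {B, C} is a candidate key.
{B, F}⁺ = {A, B, C, D, E, F, G}, which is every attribute, so {B, F} is a candidate key.
These are minimal and exhaustive — every other superkey contains one of them.

{A, B}, {B, C}, {B, F}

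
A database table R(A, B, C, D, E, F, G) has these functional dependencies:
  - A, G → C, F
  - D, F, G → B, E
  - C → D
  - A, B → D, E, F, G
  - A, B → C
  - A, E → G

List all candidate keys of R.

{A, B}, {A, E}, {A, G}

Attributes never on any right-hand side: {A} — every candidate key must contain it.
{A, B} is a candidate key since {A, B}⁺ = {A, B, C, D, E, F, G} covers every attribute.
{A, E} is a candidate key since {A, E}⁺ = {A, B, C, D, E, F, G} covers every attribute.
{A, G} is a candidate key since {A, G}⁺ = {A, B, C, D, E, F, G} covers every attribute.
These are minimal and exhaustive — every other superkey contains one of them.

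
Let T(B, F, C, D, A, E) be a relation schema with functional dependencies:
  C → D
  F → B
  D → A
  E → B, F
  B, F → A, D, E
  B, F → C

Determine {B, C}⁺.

Start with {B, C}.
C → D applies; add {D} → now {B, C, D}.
D → A applies; add {A} → now {A, B, C, D}.
No further FD applies.

{A, B, C, D}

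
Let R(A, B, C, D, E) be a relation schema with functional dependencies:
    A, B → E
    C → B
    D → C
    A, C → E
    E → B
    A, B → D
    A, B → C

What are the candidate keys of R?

{A, B}, {A, C}, {A, D}, {A, E}

No FD produces {A}, so it must be in every candidate key.
Closure of {A, B} is {A, B, C, D, E}, the whole schema; {A, B} is a candidate key.
Closure of {A, C} is {A, B, C, D, E}, the whole schema; {A, C} is a candidate key.
Closure of {A, D} is {A, B, C, D, E}, the whole schema; {A, D} is a candidate key.
Closure of {A, E} is {A, B, C, D, E}, the whole schema; {A, E} is a candidate key.
These are minimal and exhaustive — every other superkey contains one of them.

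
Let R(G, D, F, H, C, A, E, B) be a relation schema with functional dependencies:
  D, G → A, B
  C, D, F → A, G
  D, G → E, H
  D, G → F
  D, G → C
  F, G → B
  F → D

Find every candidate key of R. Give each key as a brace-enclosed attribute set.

{C, F}⁺ = {A, B, C, D, E, F, G, H} — all of the relation — so {C, F} is a candidate key.
{D, G}⁺ = {A, B, C, D, E, F, G, H} — all of the relation — so {D, G} is a candidate key.
{F, G}⁺ = {A, B, C, D, E, F, G, H} — all of the relation — so {F, G} is a candidate key.
These are minimal and exhaustive — every other superkey contains one of them.

{C, F}, {D, G}, {F, G}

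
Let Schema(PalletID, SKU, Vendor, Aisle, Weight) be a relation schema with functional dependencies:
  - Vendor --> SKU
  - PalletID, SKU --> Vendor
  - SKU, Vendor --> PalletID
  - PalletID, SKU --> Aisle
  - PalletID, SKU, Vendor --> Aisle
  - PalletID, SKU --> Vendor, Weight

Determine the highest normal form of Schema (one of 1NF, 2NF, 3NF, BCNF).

BCNF

Candidate keys: {PalletID, SKU}, {Vendor}. Prime attributes: {PalletID, SKU, Vendor}.
The left-hand side of every FD is a superkey, so BCNF is satisfied.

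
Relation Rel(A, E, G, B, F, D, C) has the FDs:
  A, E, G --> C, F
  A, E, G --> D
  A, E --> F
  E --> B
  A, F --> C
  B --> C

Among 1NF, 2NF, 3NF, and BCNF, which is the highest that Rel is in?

1NF

Candidate key: {A, E, G}. Prime attributes: {A, E, G}.
A, E --> F breaks BCNF: {A, E}⁺ = {A, B, C, E, F}, so {A, E} is not a superkey.
A, E --> F has non-prime {F} on the right and a non-superkey on the left, so 3NF fails.
{E} is a proper subset of the key {A, E, G}, and {E}⁺ contains the non-prime attributes {B, C} — a partial dependency, so 2NF is violated.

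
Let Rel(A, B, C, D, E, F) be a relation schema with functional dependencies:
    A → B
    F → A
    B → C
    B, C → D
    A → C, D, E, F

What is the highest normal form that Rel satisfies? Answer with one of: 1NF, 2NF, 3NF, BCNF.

2NF

Candidate keys: {A}, {F}. Prime attributes: {A, F}.
B → C breaks BCNF: {B}⁺ = {B, C, D}, so {B} is not a superkey.
Because {C} is non-prime and the left side of B → C is not a superkey, the relation is not in 3NF.
With only single-attribute keys there can be no partial dependency, so 2NF holds.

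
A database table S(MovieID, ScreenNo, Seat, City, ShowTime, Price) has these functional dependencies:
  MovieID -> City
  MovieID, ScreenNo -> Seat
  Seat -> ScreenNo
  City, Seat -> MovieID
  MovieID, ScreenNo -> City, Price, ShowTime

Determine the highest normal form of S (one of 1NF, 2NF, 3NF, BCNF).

3NF

Candidate keys: {City, Seat}, {MovieID, ScreenNo}, {MovieID, Seat}. Prime attributes: {City, MovieID, ScreenNo, Seat}.
MovieID -> City: {MovieID}⁺ = {City, MovieID}, which is not all of the attributes, so the left side is not a superkey — BCNF is violated.
Since {City} ⊆ prime attributes and every other non-superkey FD also has a prime right side, the schema is in 3NF.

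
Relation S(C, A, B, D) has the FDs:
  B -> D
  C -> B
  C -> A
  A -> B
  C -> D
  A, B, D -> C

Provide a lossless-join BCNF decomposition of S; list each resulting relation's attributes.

Candidate keys of the original relation: {A}, {C}.
Within {A, B, C, D}: {B}⁺ ∩ {A, B, C, D} = {B, D}, not the whole set, so B -> D violates BCNF; decompose into {B, D} and {A, B, C}.
{B, D}: every determinant is a superkey — BCNF.
{A, B, C}: every determinant is a superkey — BCNF.

{A, B, C}; {B, D}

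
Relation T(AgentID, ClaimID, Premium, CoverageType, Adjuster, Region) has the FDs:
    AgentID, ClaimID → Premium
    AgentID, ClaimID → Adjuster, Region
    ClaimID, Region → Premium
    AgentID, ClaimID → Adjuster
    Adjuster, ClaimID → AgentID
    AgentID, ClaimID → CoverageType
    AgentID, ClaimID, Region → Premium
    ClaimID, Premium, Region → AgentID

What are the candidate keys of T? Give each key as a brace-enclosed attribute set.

{ClaimID} never appears on the right of any FD, so every key must include it.
{Adjuster, ClaimID} is a candidate key since {Adjuster, ClaimID}⁺ = {Adjuster, AgentID, ClaimID, CoverageType, Premium, Region} covers every attribute.
{AgentID, ClaimID} is a candidate key since {AgentID, ClaimID}⁺ = {Adjuster, AgentID, ClaimID, CoverageType, Premium, Region} covers every attribute.
{ClaimID, Region} is a candidate key since {ClaimID, Region}⁺ = {Adjuster, AgentID, ClaimID, CoverageType, Premium, Region} covers every attribute.
No proper subset of any of these is a key, and no other minimal superkey exists.

{Adjuster, ClaimID}, {AgentID, ClaimID}, {ClaimID, Region}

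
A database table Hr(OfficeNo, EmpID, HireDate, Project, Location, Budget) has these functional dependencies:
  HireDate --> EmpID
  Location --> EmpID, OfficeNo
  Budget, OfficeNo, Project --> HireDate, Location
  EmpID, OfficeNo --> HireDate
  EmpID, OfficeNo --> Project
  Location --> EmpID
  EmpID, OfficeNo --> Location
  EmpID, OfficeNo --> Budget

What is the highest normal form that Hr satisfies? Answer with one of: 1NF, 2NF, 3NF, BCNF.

Candidate keys: {Budget, OfficeNo, Project}, {EmpID, OfficeNo}, {HireDate, OfficeNo}, {Location}. Prime attributes: {Budget, EmpID, HireDate, Location, OfficeNo, Project}.
HireDate --> EmpID breaks BCNF: {HireDate}⁺ = {EmpID, HireDate}, so {HireDate} is not a superkey.
Its right-hand attributes {EmpID} are all prime, as are those of every other non-superkey FD — the relation is in 3NF.

3NF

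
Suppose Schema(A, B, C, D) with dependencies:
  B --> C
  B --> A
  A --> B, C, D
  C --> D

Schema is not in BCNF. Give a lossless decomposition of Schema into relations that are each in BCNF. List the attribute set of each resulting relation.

{A, B, C}; {C, D}

Candidate keys of the original relation: {A}, {B}.
In {A, B, C, D}, {C} is not a superkey ({C}⁺ restricted to this set is {C, D}), so split on C --> D into {C, D} and {A, B, C}.
{C, D} has no BCNF violation.
{A, B, C} has no BCNF violation.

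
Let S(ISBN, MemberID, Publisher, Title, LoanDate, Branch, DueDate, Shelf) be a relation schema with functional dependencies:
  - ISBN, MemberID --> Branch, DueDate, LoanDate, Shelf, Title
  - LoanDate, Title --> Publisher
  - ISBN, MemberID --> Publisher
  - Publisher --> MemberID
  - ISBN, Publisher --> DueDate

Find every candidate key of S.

{ISBN, LoanDate, Title}, {ISBN, MemberID}, {ISBN, Publisher}

{ISBN} never appears on the right of any FD, so every key must include it.
Closure of {ISBN, MemberID} is {Branch, DueDate, ISBN, LoanDate, MemberID, Publisher, Shelf, Title}, the whole schema; {ISBN, MemberID} is a candidate key.
Closure of {ISBN, Publisher} is {Branch, DueDate, ISBN, LoanDate, MemberID, Publisher, Shelf, Title}, the whole schema; {ISBN, Publisher} is a candidate key.
Closure of {ISBN, LoanDate, Title} is {Branch, DueDate, ISBN, LoanDate, MemberID, Publisher, Shelf, Title}, the whole schema; {ISBN, LoanDate, Title} is a candidate key.
Any other superkey properly contains one of these, so there are no further candidate keys.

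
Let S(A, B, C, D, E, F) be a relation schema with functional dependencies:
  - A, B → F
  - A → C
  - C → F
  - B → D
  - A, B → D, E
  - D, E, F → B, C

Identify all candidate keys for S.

{A} never appears on the right of any FD, so every key must include it.
Closure of {A, B} is {A, B, C, D, E, F}, the whole schema; {A, B} is a candidate key.
Closure of {A, D, E} is {A, B, C, D, E, F}, the whole schema; {A, D, E} is a candidate key.
These are minimal and exhaustive — every other superkey contains one of them.

{A, B}, {A, D, E}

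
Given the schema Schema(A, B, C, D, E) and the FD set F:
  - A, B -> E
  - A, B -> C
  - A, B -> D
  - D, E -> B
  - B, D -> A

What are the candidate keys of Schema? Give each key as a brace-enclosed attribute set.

{A, B}, {B, D}, {D, E}

{A, B}⁺ = {A, B, C, D, E} — all of the relation — so {A, B} is a candidate key.
{B, D}⁺ = {A, B, C, D, E} — all of the relation — so {B, D} is a candidate key.
{D, E}⁺ = {A, B, C, D, E} — all of the relation — so {D, E} is a candidate key.
Any other superkey properly contains one of these, so there are no further candidate keys.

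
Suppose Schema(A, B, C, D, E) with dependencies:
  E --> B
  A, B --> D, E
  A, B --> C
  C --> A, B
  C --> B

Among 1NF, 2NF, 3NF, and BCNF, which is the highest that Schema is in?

Candidate keys: {A, B}, {A, E}, {C}. Prime attributes: {A, B, C, E}.
For E --> B we have {E}⁺ = {B, E}; {E} is not a superkey, so BCNF fails.
But every attribute on its right side ({B}) is prime, and the same holds for every other non-superkey FD, so 3NF still holds.

3NF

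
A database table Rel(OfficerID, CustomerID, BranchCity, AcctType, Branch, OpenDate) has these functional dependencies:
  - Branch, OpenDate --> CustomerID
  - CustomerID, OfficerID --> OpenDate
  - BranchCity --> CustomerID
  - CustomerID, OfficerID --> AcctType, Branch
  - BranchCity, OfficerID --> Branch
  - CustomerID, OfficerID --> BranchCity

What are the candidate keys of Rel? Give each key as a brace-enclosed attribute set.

{Branch, OfficerID, OpenDate}, {BranchCity, OfficerID}, {CustomerID, OfficerID}

No FD produces {OfficerID}, so it must be in every candidate key.
{BranchCity, OfficerID}⁺ = {AcctType, Branch, BranchCity, CustomerID, OfficerID, OpenDate}, which is every attribute, so {BranchCity, OfficerID} is a candidate key.
{CustomerID, OfficerID}⁺ = {AcctType, Branch, BranchCity, CustomerID, OfficerID, OpenDate}, which is every attribute, so {CustomerID, OfficerID} is a candidate key.
{Branch, OfficerID, OpenDate}⁺ = {AcctType, Branch, BranchCity, CustomerID, OfficerID, OpenDate}, which is every attribute, so {Branch, OfficerID, OpenDate} is a candidate key.
These are minimal and exhaustive — every other superkey contains one of them.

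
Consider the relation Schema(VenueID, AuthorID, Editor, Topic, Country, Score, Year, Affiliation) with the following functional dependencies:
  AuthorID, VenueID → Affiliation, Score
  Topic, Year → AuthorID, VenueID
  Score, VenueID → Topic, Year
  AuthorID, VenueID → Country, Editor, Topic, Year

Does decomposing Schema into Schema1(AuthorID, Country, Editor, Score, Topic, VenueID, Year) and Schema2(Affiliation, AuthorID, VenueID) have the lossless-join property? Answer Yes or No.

Yes

Common attributes: {AuthorID, VenueID}; their closure is {Affiliation, AuthorID, Country, Editor, Score, Topic, VenueID, Year}.
Schema1 is contained in that closure, so Schema1 ∩ Schema2 → Schema1 holds and the join is lossless.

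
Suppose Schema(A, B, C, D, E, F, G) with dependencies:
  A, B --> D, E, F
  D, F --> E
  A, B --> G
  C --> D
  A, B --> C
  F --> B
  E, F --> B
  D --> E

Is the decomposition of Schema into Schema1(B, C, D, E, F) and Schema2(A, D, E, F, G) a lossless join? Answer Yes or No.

No

The shared attributes are {D, E, F} and {D, E, F}⁺ = {B, D, E, F}.
Neither Schema1 nor Schema2 is contained in that closure, so the decomposition is lossy.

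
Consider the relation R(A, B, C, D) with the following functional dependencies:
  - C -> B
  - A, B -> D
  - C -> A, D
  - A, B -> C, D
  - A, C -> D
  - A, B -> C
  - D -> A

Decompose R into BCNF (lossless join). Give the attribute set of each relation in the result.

Candidate keys of the original relation: {A, B}, {B, D}, {C}.
In {A, B, C, D}, {D} is not a superkey ({D}⁺ restricted to this set is {A, D}), so split on D -> A into {A, D} and {B, C, D}.
{A, D}: every determinant is a superkey — BCNF.
{B, C, D}: every determinant is a superkey — BCNF.

{A, D}; {B, C, D}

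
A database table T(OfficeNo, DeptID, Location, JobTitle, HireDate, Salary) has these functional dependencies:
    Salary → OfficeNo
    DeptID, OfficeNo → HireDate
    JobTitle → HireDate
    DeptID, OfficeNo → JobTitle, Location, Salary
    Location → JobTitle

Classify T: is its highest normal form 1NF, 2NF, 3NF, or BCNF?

Candidate keys: {DeptID, OfficeNo}, {DeptID, Salary}. Prime attributes: {DeptID, OfficeNo, Salary}.
Salary → OfficeNo breaks BCNF: {Salary}⁺ = {OfficeNo, Salary}, so {Salary} is not a superkey.
JobTitle → HireDate determines the non-prime attribute {HireDate} from a non-superkey — 3NF is violated.
No non-prime attribute depends on a proper subset of any candidate key, so 2NF holds.

2NF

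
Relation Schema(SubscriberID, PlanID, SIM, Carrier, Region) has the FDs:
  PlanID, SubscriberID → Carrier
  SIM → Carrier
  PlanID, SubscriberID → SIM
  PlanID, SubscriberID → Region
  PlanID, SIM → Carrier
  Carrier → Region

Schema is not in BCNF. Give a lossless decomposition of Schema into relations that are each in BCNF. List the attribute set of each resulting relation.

{Carrier, Region}; {Carrier, SIM}; {PlanID, SIM, SubscriberID}

Candidate key of the original relation: {PlanID, SubscriberID}.
{Carrier, PlanID, Region, SIM, SubscriberID}: {SIM} determines {Carrier, Region, SIM} here but is not a superkey — split on SIM → Carrier, Region, giving {Carrier, Region, SIM} and {PlanID, SIM, SubscriberID}.
{Carrier, Region, SIM}: {Carrier} determines {Carrier, Region} here but is not a superkey — split on Carrier → Region, giving {Carrier, Region} and {Carrier, SIM}.
{Carrier, Region} is in BCNF.
{Carrier, SIM} is in BCNF.
{PlanID, SIM, SubscriberID} is in BCNF.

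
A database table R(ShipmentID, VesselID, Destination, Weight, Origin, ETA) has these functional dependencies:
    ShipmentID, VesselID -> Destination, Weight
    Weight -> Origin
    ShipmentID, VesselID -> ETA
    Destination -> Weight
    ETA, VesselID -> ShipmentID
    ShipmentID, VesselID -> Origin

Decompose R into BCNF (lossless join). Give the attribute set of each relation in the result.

Candidate keys of the original relation: {ETA, VesselID}, {ShipmentID, VesselID}.
{Destination, ETA, Origin, ShipmentID, VesselID, Weight}: {Weight} determines {Origin, Weight} here but is not a superkey — split on Weight -> Origin, giving {Origin, Weight} and {Destination, ETA, ShipmentID, VesselID, Weight}.
{Origin, Weight} is in BCNF.
{Destination, ETA, ShipmentID, VesselID, Weight}: {Destination} determines {Destination, Weight} here but is not a superkey — split on Destination -> Weight, giving {Destination, Weight} and {Destination, ETA, ShipmentID, VesselID}.
{Destination, Weight} is in BCNF.
{Destination, ETA, ShipmentID, VesselID} is in BCNF.

{Destination, ETA, ShipmentID, VesselID}; {Destination, Weight}; {Origin, Weight}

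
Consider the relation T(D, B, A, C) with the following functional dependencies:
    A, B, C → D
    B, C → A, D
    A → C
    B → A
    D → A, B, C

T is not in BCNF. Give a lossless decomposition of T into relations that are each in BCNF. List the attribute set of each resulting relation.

{A, B, D}; {A, C}

Candidate keys of the original relation: {B}, {D}.
{A, B, C, D}: {A} determines {A, C} here but is not a superkey — split on A → C, giving {A, C} and {A, B, D}.
{A, C} is in BCNF.
{A, B, D} is in BCNF.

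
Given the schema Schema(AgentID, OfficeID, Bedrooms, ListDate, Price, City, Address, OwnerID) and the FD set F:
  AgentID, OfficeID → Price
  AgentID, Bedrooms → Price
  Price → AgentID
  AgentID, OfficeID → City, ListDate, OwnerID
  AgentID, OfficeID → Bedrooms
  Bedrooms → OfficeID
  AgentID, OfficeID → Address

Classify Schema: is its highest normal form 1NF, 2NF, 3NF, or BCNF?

Candidate keys: {AgentID, Bedrooms}, {AgentID, OfficeID}, {Bedrooms, Price}, {OfficeID, Price}. Prime attributes: {AgentID, Bedrooms, OfficeID, Price}.
For Price → AgentID we have {Price}⁺ = {AgentID, Price}; {Price} is not a superkey, so BCNF fails.
Its right-hand attributes {AgentID} are all prime, as are those of every other non-superkey FD — the relation is in 3NF.

3NF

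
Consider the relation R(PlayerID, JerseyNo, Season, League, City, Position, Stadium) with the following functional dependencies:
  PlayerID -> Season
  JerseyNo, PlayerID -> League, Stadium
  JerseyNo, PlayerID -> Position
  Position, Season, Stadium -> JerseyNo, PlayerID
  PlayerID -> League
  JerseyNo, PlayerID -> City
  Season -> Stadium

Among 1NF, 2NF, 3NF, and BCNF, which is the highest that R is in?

1NF

Candidate keys: {JerseyNo, PlayerID}, {PlayerID, Position}, {Position, Season}. Prime attributes: {JerseyNo, PlayerID, Position, Season}.
PlayerID -> Season breaks BCNF: {PlayerID}⁺ = {League, PlayerID, Season, Stadium}, so {PlayerID} is not a superkey.
PlayerID -> League determines the non-prime attribute {League} from a non-superkey — 3NF is violated.
The proper key subset {PlayerID} of {JerseyNo, PlayerID} determines non-prime {League, Stadium}, so the relation is not even in 2NF.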